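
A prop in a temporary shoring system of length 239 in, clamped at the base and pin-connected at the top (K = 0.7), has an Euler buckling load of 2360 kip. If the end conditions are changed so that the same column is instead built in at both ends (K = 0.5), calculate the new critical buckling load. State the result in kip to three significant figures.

P_cr ≈ 4630 kip

P_cr ∝ 1/K², so P_cr,new = P_cr,old × (K_old/K_new)² = 2360 × (0.7/0.5)²
= 2360 × 1.960 = 4630 kip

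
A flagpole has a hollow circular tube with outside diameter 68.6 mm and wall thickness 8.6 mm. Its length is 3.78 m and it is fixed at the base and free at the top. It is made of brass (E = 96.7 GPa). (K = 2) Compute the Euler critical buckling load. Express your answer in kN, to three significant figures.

Inner diameter d_i = 68.6 − 2×8.6 = 51.40 mm
I = π(d_o⁴ − d_i⁴)/64 = π(68.6⁴ − 51.40⁴)/64 = 7.445×10^5 mm⁴
I = 7.445×10^5 mm⁴ = 7.445×10^-7 m⁴
Effective length L_e = K·L = 2 × 3.78 = 7.560 m
P_cr = π²EI / L_e² = π² × 96.7×10⁹ × 7.445×10^-7 / 7.560² = 1.243×10^4 N

P_cr ≈ 12.4 kN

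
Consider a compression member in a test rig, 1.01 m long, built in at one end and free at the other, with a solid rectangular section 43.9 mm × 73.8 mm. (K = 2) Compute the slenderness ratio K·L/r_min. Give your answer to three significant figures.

For a rectangle r_min = b/√12 = 43.9/√12 = 12.67 mm
L_e = K·L = 2 × 1.01 m = 2.020 m = 2020.0 mm
λ = L_e / r_min = 2020.0 / 12.67 = 159

λ ≈ 159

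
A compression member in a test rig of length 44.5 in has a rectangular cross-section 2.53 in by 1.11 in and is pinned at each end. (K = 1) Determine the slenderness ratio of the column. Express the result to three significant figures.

λ ≈ 139

For a rectangle r_min = b/√12 = 1.11/√12 = 0.3204 in
L_e = K·L = 1 × 44.5 = 44.50 in
λ = L_e / r_min = 44.500 / 0.3204 = 139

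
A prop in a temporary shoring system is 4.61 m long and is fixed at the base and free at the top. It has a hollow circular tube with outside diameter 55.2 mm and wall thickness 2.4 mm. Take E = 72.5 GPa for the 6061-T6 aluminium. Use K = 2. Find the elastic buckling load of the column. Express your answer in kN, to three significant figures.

Inner diameter d_i = 55.2 − 2×2.4 = 50.40 mm
I = π(d_o⁴ − d_i⁴)/64 = π(55.2⁴ − 50.40⁴)/64 = 1.390×10^5 mm⁴
I = 1.390×10^5 mm⁴ = 1.390×10^-7 m⁴
Effective length L_e = K·L = 2 × 4.61 = 9.220 m
P_cr = π²EI / L_e² = π² × 72.5×10⁹ × 1.390×10^-7 / 9.220² = 1.170×10^3 N

P_cr ≈ 1.17 kN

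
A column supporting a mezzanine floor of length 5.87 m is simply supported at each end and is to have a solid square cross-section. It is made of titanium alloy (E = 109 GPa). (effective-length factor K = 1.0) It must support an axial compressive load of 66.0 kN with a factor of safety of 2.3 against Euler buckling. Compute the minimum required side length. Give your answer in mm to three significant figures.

a ≈ 87.4 mm

Required P_cr = n·P = 2.3 × 66.0 = 151.8 kN
L_e = K·L = 1 × 5.87 = 5.870 m
Required I = P_cr·L_e²/(π²E) = 1.518×10^5 × 5.870² / (π² × 1.09×10^11) = 4.862×10^-6 m⁴
I_req = 4.862×10^6 mm⁴
Solid square: I = a⁴/12  ⇒  a = (12I)^(1/4) = (12×4.862×10^6)^(1/4) = 87.4 mm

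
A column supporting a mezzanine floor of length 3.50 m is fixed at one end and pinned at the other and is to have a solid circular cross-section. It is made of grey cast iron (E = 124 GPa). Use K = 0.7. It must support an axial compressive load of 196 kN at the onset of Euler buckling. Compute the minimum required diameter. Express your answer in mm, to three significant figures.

L_e = K·L = 0.7 × 3.50 = 2.450 m
Required I = P_cr·L_e²/(π²E) = 1.960×10^5 × 2.450² / (π² × 1.24×10^11) = 9.613×10^-7 m⁴
I_req = 9.613×10^5 mm⁴
Solid circle: I = πd⁴/64  ⇒  d = (64I/π)^(1/4) = (64×9.613×10^5/π)^(1/4) = 66.5 mm

d ≈ 66.5 mm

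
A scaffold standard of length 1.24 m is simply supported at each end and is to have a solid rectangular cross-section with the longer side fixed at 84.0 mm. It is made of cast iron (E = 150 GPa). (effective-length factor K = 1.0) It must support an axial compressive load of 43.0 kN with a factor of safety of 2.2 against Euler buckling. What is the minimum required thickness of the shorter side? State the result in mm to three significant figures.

b ≈ 24.1 mm

Required P_cr = n·P = 2.2 × 43.0 = 94.60 kN
L_e = K·L = 1 × 1.24 = 1.240 m
Required I = P_cr·L_e²/(π²E) = 9.460×10^4 × 1.240² / (π² × 1.50×10^11) = 9.825×10^-8 m⁴
I_req = 9.825×10^4 mm⁴
Rectangle, weak axis: I_min = h·b³/12 with h = 84.0 mm fixed  ⇒  b = (12I/h)^(1/3) = 24.1 mm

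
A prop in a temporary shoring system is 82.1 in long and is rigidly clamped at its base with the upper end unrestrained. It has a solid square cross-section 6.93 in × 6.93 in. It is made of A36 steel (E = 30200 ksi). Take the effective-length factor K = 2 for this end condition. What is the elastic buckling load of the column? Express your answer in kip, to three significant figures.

I = a⁴/12 = 6.93⁴/12 = 192.2 in⁴
Effective length L_e = K·L = 2 × 82.1 = 164.2 in
P_cr = π²EI / L_e² = π² × 30200×10³ × 192.2 / 164.2² = 2.125×10^6 lb

P_cr ≈ 2120 kip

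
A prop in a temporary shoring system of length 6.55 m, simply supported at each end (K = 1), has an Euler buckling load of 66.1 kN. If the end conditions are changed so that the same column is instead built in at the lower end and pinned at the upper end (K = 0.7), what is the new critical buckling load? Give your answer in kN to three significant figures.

P_cr ∝ 1/K², so P_cr,new = P_cr,old × (K_old/K_new)² = 66.1 × (1/0.7)²
= 66.1 × 2.041 = 135 kN

P_cr ≈ 135 kN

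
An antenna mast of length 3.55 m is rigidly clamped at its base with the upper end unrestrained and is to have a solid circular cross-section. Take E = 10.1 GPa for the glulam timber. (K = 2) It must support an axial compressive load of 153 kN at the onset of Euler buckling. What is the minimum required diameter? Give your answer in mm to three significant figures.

d ≈ 199 mm

L_e = K·L = 2 × 3.55 = 7.100 m
Required I = P_cr·L_e²/(π²E) = 1.530×10^5 × 7.100² / (π² × 1.01×10^10) = 7.737×10^-5 m⁴
I_req = 7.737×10^7 mm⁴
Solid circle: I = πd⁴/64  ⇒  d = (64I/π)^(1/4) = (64×7.737×10^7/π)^(1/4) = 199 mm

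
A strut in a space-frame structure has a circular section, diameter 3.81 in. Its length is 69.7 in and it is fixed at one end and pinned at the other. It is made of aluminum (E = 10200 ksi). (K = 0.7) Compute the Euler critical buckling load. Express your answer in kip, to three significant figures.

I = πd⁴/64 = π×3.81⁴/64 = 10.34 in⁴
Effective length L_e = K·L = 0.7 × 69.7 = 48.79 in
P_cr = π²EI / L_e² = π² × 10200×10³ × 10.34 / 48.79² = 4.374×10^5 lb

P_cr ≈ 437 kip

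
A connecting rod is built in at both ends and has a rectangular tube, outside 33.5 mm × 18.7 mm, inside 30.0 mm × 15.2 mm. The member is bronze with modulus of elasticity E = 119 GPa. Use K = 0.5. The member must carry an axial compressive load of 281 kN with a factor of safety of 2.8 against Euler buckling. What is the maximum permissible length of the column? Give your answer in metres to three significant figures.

L_max ≈ 0.238 m

Weak-axis I_min = (h_o·b_o³ − h_i·b_i³)/12 with b_o = 18.7, b_i = 15.20 mm (shorter outer/inner sides).
I_min = (33.5×18.7³ − 30.00×15.20³)/12 = 9.476×10^3 mm⁴
I = 9.476×10^-9 m⁴
Required critical load P_cr = n·P = 2.8 × 281 = 786.8 kN = 7.868×10^5 N
From P_cr = π²EI/(K·L)²:  L = (1/K)·√(π²EI/P_cr) = (1/0.5)·√(π²×1.19×10^11×9.476×10^-9/7.868×10^5)
L = 0.238 m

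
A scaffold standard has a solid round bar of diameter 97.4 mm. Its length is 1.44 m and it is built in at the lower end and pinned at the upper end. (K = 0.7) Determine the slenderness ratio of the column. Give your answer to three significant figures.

λ ≈ 41.4

For a solid circle r = d/4 = 97.4/4 = 24.35 mm
L_e = K·L = 0.7 × 1.44 m = 1.008 m = 1008.0 mm
λ = L_e / r_min = 1008.0 / 24.35 = 41.4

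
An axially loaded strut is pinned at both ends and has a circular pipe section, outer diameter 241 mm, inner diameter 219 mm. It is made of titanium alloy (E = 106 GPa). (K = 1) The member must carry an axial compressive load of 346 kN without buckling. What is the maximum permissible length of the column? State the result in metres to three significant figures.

L_max ≈ 12.6 m

d_o = 241 mm, d_i = 219 mm
I = π(d_o⁴ − d_i⁴)/64 = π(241⁴ − 219.0⁴)/64 = 5.268×10^7 mm⁴
I = 5.268×10^-5 m⁴
At the buckling limit P_cr = P = 3.460×10^5 N
From P_cr = π²EI/(K·L)²:  L = (1/K)·√(π²EI/P_cr) = (1/1)·√(π²×1.06×10^11×5.268×10^-5/3.460×10^5)
L = 12.6 m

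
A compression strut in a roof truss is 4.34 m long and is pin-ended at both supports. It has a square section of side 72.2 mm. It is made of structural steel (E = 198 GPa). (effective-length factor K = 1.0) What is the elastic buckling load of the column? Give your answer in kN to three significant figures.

I = a⁴/12 = 72.2⁴/12 = 2.264×10^6 mm⁴
I = 2.264×10^6 mm⁴ = 2.264×10^-6 m⁴
Effective length L_e = K·L = 1 × 4.34 = 4.340 m
P_cr = π²EI / L_e² = π² × 198×10⁹ × 2.264×10^-6 / 4.340² = 2.349×10^5 N

P_cr ≈ 235 kN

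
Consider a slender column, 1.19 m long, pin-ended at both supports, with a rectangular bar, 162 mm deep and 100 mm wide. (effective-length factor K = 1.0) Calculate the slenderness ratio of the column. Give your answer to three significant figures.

For a rectangle r_min = b/√12 = 100/√12 = 28.87 mm
L_e = K·L = 1 × 1.19 m = 1.190 m = 1190.0 mm
λ = L_e / r_min = 1190.0 / 28.87 = 41.2

λ ≈ 41.2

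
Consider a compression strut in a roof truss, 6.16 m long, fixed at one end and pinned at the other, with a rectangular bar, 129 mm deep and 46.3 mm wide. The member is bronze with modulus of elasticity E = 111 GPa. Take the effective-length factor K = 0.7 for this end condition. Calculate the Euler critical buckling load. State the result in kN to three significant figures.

Buckling occurs about the weak axis: I_min = h·b³/12 with b = 46.3 mm (the shorter side).
I_min = 129×46.3³/12 = 1.067×10^6 mm⁴
I = 1.067×10^6 mm⁴ = 1.067×10^-6 m⁴
Effective length L_e = K·L = 0.7 × 6.16 = 4.312 m
P_cr = π²EI / L_e² = π² × 111×10⁹ × 1.067×10^-6 / 4.312² = 6.287×10^4 N

P_cr ≈ 62.9 kN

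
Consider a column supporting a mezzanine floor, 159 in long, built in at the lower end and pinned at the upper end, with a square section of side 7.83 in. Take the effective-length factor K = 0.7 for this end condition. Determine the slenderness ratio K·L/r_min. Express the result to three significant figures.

For a square r = a/√12 = 7.83/√12 = 2.260 in
L_e = K·L = 0.7 × 159 = 111.3 in
λ = L_e / r_min = 111.30 / 2.260 = 49.2

λ ≈ 49.2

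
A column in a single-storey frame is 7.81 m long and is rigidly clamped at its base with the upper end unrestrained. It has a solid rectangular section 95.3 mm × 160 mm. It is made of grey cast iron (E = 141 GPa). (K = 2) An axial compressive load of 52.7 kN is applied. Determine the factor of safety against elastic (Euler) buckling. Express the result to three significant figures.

n ≈ 1.25

Buckling occurs about the weak axis: I_min = h·b³/12 with b = 95.3 mm (the shorter side).
I_min = 160×95.3³/12 = 1.154×10^7 mm⁴
I = 1.154×10^7 mm⁴ = 1.154×10^-5 m⁴
Effective length L_e = K·L = 2 × 7.81 = 15.62 m
P_cr = π²EI / L_e² = π² × 141×10⁹ × 1.154×10^-5 / 15.62² = 6.582×10^4 N
Factor of safety n = P_cr / P = 65.822 / 52.7 = 1.25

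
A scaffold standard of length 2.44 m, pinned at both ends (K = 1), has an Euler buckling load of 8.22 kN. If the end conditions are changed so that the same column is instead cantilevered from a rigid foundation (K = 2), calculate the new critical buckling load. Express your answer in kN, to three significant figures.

P_cr ≈ 2.06 kN

P_cr ∝ 1/K², so P_cr,new = P_cr,old × (K_old/K_new)² = 8.22 × (1/2)²
= 8.22 × 0.2500 = 2.06 kN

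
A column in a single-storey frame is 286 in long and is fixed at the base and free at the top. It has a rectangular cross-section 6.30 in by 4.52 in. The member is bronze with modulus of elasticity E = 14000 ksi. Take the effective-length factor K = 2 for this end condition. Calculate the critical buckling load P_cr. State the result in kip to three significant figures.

P_cr ≈ 20.5 kip

Buckling occurs about the weak axis: I_min = h·b³/12 with b = 4.52 in (the shorter side).
I_min = 6.30×4.52³/12 = 48.48 in⁴
Effective length L_e = K·L = 2 × 286 = 572.0 in
P_cr = π²EI / L_e² = π² × 14000×10³ × 48.48 / 572.0² = 2.047×10^4 lb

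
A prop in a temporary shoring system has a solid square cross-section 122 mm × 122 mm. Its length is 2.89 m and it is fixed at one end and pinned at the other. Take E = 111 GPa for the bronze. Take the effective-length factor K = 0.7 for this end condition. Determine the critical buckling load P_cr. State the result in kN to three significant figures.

I = a⁴/12 = 122⁴/12 = 1.846×10^7 mm⁴
I = 1.846×10^7 mm⁴ = 1.846×10^-5 m⁴
Effective length L_e = K·L = 0.7 × 2.89 = 2.023 m
P_cr = π²EI / L_e² = π² × 111×10⁹ × 1.846×10^-5 / 2.023² = 4.942×10^6 N

P_cr ≈ 4940 kN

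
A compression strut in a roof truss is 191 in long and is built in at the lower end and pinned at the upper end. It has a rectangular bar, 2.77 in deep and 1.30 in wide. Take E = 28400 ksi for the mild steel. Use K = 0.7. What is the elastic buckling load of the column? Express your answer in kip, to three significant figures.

P_cr ≈ 7.95 kip

Buckling occurs about the weak axis: I_min = h·b³/12 with b = 1.30 in (the shorter side).
I_min = 2.77×1.30³/12 = 0.5071 in⁴
Effective length L_e = K·L = 0.7 × 191 = 133.7 in
P_cr = π²EI / L_e² = π² × 28400×10³ × 0.5071 / 133.7² = 7.952×10^3 lb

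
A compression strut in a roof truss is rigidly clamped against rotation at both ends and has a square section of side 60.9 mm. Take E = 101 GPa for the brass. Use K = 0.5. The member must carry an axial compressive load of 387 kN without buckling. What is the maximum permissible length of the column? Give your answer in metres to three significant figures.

I = a⁴/12 = 60.9⁴/12 = 1.146×10^6 mm⁴
I = 1.146×10^-6 m⁴
At the buckling limit P_cr = P = 3.870×10^5 N
From P_cr = π²EI/(K·L)²:  L = (1/K)·√(π²EI/P_cr) = (1/0.5)·√(π²×1.01×10^11×1.146×10^-6/3.870×10^5)
L = 3.44 m

L_max ≈ 3.44 m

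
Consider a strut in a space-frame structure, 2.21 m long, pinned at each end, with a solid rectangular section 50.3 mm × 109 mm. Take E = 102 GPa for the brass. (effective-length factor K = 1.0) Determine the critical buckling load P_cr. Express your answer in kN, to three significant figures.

Buckling occurs about the weak axis: I_min = h·b³/12 with b = 50.3 mm (the shorter side).
I_min = 109×50.3³/12 = 1.156×10^6 mm⁴
I = 1.156×10^6 mm⁴ = 1.156×10^-6 m⁴
Effective length L_e = K·L = 1 × 2.21 = 2.210 m
P_cr = π²EI / L_e² = π² × 102×10⁹ × 1.156×10^-6 / 2.210² = 2.383×10^5 N

P_cr ≈ 238 kN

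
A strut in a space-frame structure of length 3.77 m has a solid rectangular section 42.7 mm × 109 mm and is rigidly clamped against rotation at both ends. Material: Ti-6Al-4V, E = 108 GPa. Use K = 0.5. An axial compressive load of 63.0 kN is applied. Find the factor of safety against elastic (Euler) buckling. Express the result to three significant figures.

Buckling occurs about the weak axis: I_min = h·b³/12 with b = 42.7 mm (the shorter side).
I_min = 109×42.7³/12 = 7.072×10^5 mm⁴
I = 7.072×10^5 mm⁴ = 7.072×10^-7 m⁴
Effective length L_e = K·L = 0.5 × 3.77 = 1.885 m
P_cr = π²EI / L_e² = π² × 108×10⁹ × 7.072×10^-7 / 1.885² = 2.121×10^5 N
Factor of safety n = P_cr / P = 212.14 / 63.0 = 3.37

n ≈ 3.37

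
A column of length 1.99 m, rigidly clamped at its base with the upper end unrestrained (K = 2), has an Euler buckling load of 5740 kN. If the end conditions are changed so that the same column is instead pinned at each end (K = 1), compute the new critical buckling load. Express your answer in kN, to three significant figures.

P_cr ≈ 23000 kN

P_cr ∝ 1/K², so P_cr,new = P_cr,old × (K_old/K_new)² = 5740 × (2/1)²
= 5740 × 4.000 = 23000 kN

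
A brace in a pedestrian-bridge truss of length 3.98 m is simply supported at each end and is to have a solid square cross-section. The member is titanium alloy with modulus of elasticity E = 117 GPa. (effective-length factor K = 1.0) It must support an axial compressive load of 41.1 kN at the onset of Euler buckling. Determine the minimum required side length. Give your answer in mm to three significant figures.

L_e = K·L = 1 × 3.98 = 3.980 m
Required I = P_cr·L_e²/(π²E) = 4.110×10^4 × 3.980² / (π² × 1.17×10^11) = 5.638×10^-7 m⁴
I_req = 5.638×10^5 mm⁴
Solid square: I = a⁴/12  ⇒  a = (12I)^(1/4) = (12×5.638×10^5)^(1/4) = 51.0 mm

a ≈ 51.0 mm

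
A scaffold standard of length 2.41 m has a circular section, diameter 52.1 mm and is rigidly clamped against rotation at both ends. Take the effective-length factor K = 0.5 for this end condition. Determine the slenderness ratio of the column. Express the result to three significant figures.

For a solid circle r = d/4 = 52.1/4 = 13.02 mm
L_e = K·L = 0.5 × 2.41 m = 1.205 m = 1205.0 mm
λ = L_e / r_min = 1205.0 / 13.02 = 92.5

λ ≈ 92.5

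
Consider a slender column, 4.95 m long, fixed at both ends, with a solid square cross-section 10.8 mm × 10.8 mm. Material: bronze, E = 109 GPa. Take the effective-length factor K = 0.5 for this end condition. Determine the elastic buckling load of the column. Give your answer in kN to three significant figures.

P_cr ≈ 0.199 kN

I = a⁴/12 = 10.8⁴/12 = 1.134×10^3 mm⁴
I = 1.134×10^3 mm⁴ = 1.134×10^-9 m⁴
Effective length L_e = K·L = 0.5 × 4.95 = 2.475 m
P_cr = π²EI / L_e² = π² × 109×10⁹ × 1.134×10^-9 / 2.475² = 199.1 N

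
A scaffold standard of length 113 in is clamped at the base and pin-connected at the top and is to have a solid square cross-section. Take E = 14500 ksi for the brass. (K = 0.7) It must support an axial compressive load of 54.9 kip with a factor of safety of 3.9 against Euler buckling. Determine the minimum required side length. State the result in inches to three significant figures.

a ≈ 3.26 in

Required P_cr = n·P = 3.9 × 54.9 = 214.1 kip
L_e = K·L = 0.7 × 113 = 79.10 in
Required I = P_cr·L_e²/(π²E) = 2.141×10^5 × 79.10² / (π² × 1.45×10^7) = 9.361 in⁴
Solid square: I = a⁴/12  ⇒  a = (12I)^(1/4) = (12×9.361)^(1/4) = 3.26 in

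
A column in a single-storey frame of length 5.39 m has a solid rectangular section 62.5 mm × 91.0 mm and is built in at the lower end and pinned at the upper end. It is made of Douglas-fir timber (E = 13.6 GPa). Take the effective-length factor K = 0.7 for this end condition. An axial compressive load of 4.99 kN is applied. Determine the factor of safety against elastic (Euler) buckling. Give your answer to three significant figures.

n ≈ 3.50

Buckling occurs about the weak axis: I_min = h·b³/12 with b = 62.5 mm (the shorter side).
I_min = 91.0×62.5³/12 = 1.851×10^6 mm⁴
I = 1.851×10^6 mm⁴ = 1.851×10^-6 m⁴
Effective length L_e = K·L = 0.7 × 5.39 = 3.773 m
P_cr = π²EI / L_e² = π² × 13.6×10⁹ × 1.851×10^-6 / 3.773² = 1.746×10^4 N
Factor of safety n = P_cr / P = 17.457 / 4.99 = 3.50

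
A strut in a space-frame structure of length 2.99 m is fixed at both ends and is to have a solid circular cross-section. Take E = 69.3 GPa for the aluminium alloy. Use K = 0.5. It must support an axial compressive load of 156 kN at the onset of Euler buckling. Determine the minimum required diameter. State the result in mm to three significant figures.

L_e = K·L = 0.5 × 2.99 = 1.495 m
Required I = P_cr·L_e²/(π²E) = 1.560×10^5 × 1.495² / (π² × 6.93×10^10) = 5.098×10^-7 m⁴
I_req = 5.098×10^5 mm⁴
Solid circle: I = πd⁴/64  ⇒  d = (64I/π)^(1/4) = (64×5.098×10^5/π)^(1/4) = 56.8 mm

d ≈ 56.8 mm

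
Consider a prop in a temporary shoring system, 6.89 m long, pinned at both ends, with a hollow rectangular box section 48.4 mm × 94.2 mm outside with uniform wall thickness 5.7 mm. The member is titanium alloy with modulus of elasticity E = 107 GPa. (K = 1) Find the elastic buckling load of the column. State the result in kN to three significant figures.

P_cr ≈ 12.0 kN

Inner dimensions: h_i = 94.2 − 2×5.7 = 82.80 mm, b_i = 48.4 − 2×5.7 = 37.00 mm
Weak-axis I_min = (h_o·b_o³ − h_i·b_i³)/12 with b_o = 48.4, b_i = 37.00 mm (shorter outer/inner sides).
I_min = (94.2×48.4³ − 82.80×37.00³)/12 = 5.405×10^5 mm⁴
I = 5.405×10^5 mm⁴ = 5.405×10^-7 m⁴
Effective length L_e = K·L = 1 × 6.89 = 6.890 m
P_cr = π²EI / L_e² = π² × 107×10⁹ × 5.405×10^-7 / 6.890² = 1.202×10^4 N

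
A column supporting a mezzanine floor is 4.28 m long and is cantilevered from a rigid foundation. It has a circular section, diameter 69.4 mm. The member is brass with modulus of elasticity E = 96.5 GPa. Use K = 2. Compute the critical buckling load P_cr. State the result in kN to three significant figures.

I = πd⁴/64 = π×69.4⁴/64 = 1.139×10^6 mm⁴
I = 1.139×10^6 mm⁴ = 1.139×10^-6 m⁴
Effective length L_e = K·L = 2 × 4.28 = 8.560 m
P_cr = π²EI / L_e² = π² × 96.5×10⁹ × 1.139×10^-6 / 8.560² = 1.480×10^4 N

P_cr ≈ 14.8 kN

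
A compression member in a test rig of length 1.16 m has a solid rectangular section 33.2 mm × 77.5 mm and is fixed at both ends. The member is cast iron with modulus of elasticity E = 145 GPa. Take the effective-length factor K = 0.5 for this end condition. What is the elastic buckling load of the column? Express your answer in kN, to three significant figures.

P_cr ≈ 1010 kN

Buckling occurs about the weak axis: I_min = h·b³/12 with b = 33.2 mm (the shorter side).
I_min = 77.5×33.2³/12 = 2.363×10^5 mm⁴
I = 2.363×10^5 mm⁴ = 2.363×10^-7 m⁴
Effective length L_e = K·L = 0.5 × 1.16 = 0.5800 m
P_cr = π²EI / L_e² = π² × 145×10⁹ × 2.363×10^-7 / 0.5800² = 1.005×10^6 N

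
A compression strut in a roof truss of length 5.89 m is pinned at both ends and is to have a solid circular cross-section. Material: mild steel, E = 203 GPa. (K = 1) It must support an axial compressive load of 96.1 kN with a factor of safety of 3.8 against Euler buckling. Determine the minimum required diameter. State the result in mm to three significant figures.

d ≈ 107 mm

Required P_cr = n·P = 3.8 × 96.1 = 365.2 kN
L_e = K·L = 1 × 5.89 = 5.890 m
Required I = P_cr·L_e²/(π²E) = 3.652×10^5 × 5.890² / (π² × 2.03×10^11) = 6.323×10^-6 m⁴
I_req = 6.323×10^6 mm⁴
Solid circle: I = πd⁴/64  ⇒  d = (64I/π)^(1/4) = (64×6.323×10^6/π)^(1/4) = 107 mm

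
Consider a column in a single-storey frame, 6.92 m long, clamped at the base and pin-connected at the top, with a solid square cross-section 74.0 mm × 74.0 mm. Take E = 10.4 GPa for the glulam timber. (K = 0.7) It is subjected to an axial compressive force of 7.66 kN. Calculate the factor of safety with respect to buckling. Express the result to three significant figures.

I = a⁴/12 = 74.0⁴/12 = 2.499×10^6 mm⁴
I = 2.499×10^6 mm⁴ = 2.499×10^-6 m⁴
Effective length L_e = K·L = 0.7 × 6.92 = 4.844 m
P_cr = π²EI / L_e² = π² × 10.4×10⁹ × 2.499×10^-6 / 4.844² = 1.093×10^4 N
Factor of safety n = P_cr / P = 10.931 / 7.66 = 1.43

n ≈ 1.43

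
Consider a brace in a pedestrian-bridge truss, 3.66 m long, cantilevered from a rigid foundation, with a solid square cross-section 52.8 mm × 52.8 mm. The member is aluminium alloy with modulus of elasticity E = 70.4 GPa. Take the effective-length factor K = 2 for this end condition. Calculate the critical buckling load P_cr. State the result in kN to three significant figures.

P_cr ≈ 8.40 kN

I = a⁴/12 = 52.8⁴/12 = 6.477×10^5 mm⁴
I = 6.477×10^5 mm⁴ = 6.477×10^-7 m⁴
Effective length L_e = K·L = 2 × 3.66 = 7.320 m
P_cr = π²EI / L_e² = π² × 70.4×10⁹ × 6.477×10^-7 / 7.320² = 8.399×10^3 N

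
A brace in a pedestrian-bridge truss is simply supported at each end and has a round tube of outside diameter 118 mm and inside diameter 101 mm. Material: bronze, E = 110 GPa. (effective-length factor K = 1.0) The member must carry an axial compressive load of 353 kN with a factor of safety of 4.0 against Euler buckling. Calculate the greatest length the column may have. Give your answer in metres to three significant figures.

d_o = 118 mm, d_i = 101 mm
I = π(d_o⁴ − d_i⁴)/64 = π(118⁴ − 101.0⁴)/64 = 4.409×10^6 mm⁴
I = 4.409×10^-6 m⁴
Required critical load P_cr = n·P = 4.0 × 353 = 1412 kN = 1.412×10^6 N
From P_cr = π²EI/(K·L)²:  L = (1/K)·√(π²EI/P_cr) = (1/1)·√(π²×1.10×10^11×4.409×10^-6/1.412×10^6)
L = 1.84 m

L_max ≈ 1.84 m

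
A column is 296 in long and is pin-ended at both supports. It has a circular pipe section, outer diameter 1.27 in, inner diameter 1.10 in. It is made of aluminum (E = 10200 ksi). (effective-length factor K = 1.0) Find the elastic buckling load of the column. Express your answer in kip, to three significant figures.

d_o = 1.27 in, d_i = 1.10 in
I = π(d_o⁴ − d_i⁴)/64 = π(1.27⁴ − 1.100⁴)/64 = 5.583×10^-2 in⁴
Effective length L_e = K·L = 1 × 296 = 296.0 in
P_cr = π²EI / L_e² = π² × 10200×10³ × 5.583×10^-2 / 296.0² = 64.15 lb

P_cr ≈ 0.0641 kip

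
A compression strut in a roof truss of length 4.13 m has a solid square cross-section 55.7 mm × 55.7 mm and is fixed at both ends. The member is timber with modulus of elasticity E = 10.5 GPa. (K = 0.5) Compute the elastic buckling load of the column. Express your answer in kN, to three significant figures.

I = a⁴/12 = 55.7⁴/12 = 8.021×10^5 mm⁴
I = 8.021×10^5 mm⁴ = 8.021×10^-7 m⁴
Effective length L_e = K·L = 0.5 × 4.13 = 2.065 m
P_cr = π²EI / L_e² = π² × 10.5×10⁹ × 8.021×10^-7 / 2.065² = 1.949×10^4 N

P_cr ≈ 19.5 kN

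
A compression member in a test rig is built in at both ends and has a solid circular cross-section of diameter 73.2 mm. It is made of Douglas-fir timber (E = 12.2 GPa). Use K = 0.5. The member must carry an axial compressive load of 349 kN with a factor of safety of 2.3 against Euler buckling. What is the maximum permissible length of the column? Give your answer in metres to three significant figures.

I = πd⁴/64 = π×73.2⁴/64 = 1.409×10^6 mm⁴
I = 1.409×10^-6 m⁴
Required critical load P_cr = n·P = 2.3 × 349 = 802.7 kN = 8.027×10^5 N
From P_cr = π²EI/(K·L)²:  L = (1/K)·√(π²EI/P_cr) = (1/0.5)·√(π²×1.22×10^10×1.409×10^-6/8.027×10^5)
L = 0.920 m

L_max ≈ 0.920 m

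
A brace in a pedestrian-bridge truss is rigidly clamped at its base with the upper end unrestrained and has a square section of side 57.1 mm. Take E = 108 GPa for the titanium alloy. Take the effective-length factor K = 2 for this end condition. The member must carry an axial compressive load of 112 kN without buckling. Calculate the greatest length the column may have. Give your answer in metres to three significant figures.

I = a⁴/12 = 57.1⁴/12 = 8.859×10^5 mm⁴
I = 8.859×10^-7 m⁴
At the buckling limit P_cr = P = 1.120×10^5 N
From P_cr = π²EI/(K·L)²:  L = (1/K)·√(π²EI/P_cr) = (1/2)·√(π²×1.08×10^11×8.859×10^-7/1.120×10^5)
L = 1.45 m

L_max ≈ 1.45 m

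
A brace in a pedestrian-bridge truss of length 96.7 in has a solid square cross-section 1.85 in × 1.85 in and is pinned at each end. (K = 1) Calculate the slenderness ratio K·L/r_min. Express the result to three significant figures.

λ ≈ 181

I = a⁴/12 = 1.85⁴/12 = 0.9761 in⁴
A = 3.423 in²;  r_min = √(I/A) = √(0.9761/3.423) = 0.5340 in
L_e = K·L = 1 × 96.7 = 96.70 in
λ = L_e / r_min = 96.700 / 0.5340 = 181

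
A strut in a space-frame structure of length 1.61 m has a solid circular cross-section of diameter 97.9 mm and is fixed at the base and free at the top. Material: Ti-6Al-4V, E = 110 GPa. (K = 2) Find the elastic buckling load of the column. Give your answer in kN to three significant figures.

I = πd⁴/64 = π×97.9⁴/64 = 4.509×10^6 mm⁴
I = 4.509×10^6 mm⁴ = 4.509×10^-6 m⁴
Effective length L_e = K·L = 2 × 1.61 = 3.220 m
P_cr = π²EI / L_e² = π² × 110×10⁹ × 4.509×10^-6 / 3.220² = 4.722×10^5 N

P_cr ≈ 472 kN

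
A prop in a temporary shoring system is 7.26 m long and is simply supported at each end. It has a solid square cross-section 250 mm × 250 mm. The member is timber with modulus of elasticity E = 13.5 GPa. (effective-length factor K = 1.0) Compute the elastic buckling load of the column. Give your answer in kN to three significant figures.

I = a⁴/12 = 250⁴/12 = 3.255×10^8 mm⁴
I = 3.255×10^8 mm⁴ = 3.255×10^-4 m⁴
Effective length L_e = K·L = 1 × 7.26 = 7.260 m
P_cr = π²EI / L_e² = π² × 13.5×10⁹ × 3.255×10^-4 / 7.260² = 8.229×10^5 N

P_cr ≈ 823 kN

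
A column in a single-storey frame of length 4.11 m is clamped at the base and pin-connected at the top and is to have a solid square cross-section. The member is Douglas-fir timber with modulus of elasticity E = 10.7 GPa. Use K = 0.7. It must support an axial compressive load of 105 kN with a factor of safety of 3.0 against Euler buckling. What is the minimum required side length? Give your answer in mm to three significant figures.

a ≈ 131 mm

Required P_cr = n·P = 3.0 × 105 = 315.0 kN
L_e = K·L = 0.7 × 4.11 = 2.877 m
Required I = P_cr·L_e²/(π²E) = 3.150×10^5 × 2.877² / (π² × 1.07×10^10) = 2.469×10^-5 m⁴
I_req = 2.469×10^7 mm⁴
Solid square: I = a⁴/12  ⇒  a = (12I)^(1/4) = (12×2.469×10^7)^(1/4) = 131 mm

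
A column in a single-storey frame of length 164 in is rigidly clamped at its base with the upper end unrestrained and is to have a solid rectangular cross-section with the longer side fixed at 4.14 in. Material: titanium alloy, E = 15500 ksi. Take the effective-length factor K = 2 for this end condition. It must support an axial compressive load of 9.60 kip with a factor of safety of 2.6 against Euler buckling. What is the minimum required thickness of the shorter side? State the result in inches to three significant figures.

Required P_cr = n·P = 2.6 × 9.60 = 24.96 kip
L_e = K·L = 2 × 164 = 328.0 in
Required I = P_cr·L_e²/(π²E) = 2.496×10^4 × 328.0² / (π² × 1.55×10^7) = 17.55 in⁴
Rectangle, weak axis: I_min = h·b³/12 with h = 4.14 in fixed  ⇒  b = (12I/h)^(1/3) = 3.71 in

b ≈ 3.71 in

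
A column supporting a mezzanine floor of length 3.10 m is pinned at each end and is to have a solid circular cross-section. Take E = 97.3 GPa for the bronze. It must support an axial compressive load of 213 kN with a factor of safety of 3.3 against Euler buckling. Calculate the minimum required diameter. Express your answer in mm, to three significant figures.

Required P_cr = n·P = 3.3 × 213 = 702.9 kN
L_e = K·L = 1 × 3.10 = 3.100 m
Required I = P_cr·L_e²/(π²E) = 7.029×10^5 × 3.100² / (π² × 9.73×10^10) = 7.034×10^-6 m⁴
I_req = 7.034×10^6 mm⁴
Solid circle: I = πd⁴/64  ⇒  d = (64I/π)^(1/4) = (64×7.034×10^6/π)^(1/4) = 109 mm

d ≈ 109 mm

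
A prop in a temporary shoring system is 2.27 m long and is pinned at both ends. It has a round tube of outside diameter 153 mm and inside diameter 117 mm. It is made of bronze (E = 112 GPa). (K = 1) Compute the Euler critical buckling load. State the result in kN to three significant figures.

P_cr ≈ 3800 kN

d_o = 153 mm, d_i = 117 mm
I = π(d_o⁴ − d_i⁴)/64 = π(153⁴ − 117.0⁴)/64 = 1.770×10^7 mm⁴
I = 1.770×10^7 mm⁴ = 1.770×10^-5 m⁴
Effective length L_e = K·L = 1 × 2.27 = 2.270 m
P_cr = π²EI / L_e² = π² × 112×10⁹ × 1.770×10^-5 / 2.270² = 3.797×10^6 N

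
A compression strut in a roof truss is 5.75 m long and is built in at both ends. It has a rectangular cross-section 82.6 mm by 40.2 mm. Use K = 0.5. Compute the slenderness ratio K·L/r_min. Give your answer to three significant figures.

For a rectangle r_min = b/√12 = 40.2/√12 = 11.60 mm
L_e = K·L = 0.5 × 5.75 m = 2.875 m = 2875.0 mm
λ = L_e / r_min = 2875.0 / 11.60 = 248

λ ≈ 248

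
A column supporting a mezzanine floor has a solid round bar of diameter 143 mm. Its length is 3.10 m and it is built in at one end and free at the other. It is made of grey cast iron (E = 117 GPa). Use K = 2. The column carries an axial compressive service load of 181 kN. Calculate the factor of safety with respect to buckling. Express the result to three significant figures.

I = πd⁴/64 = π×143⁴/64 = 2.053×10^7 mm⁴
I = 2.053×10^7 mm⁴ = 2.053×10^-5 m⁴
Effective length L_e = K·L = 2 × 3.10 = 6.200 m
P_cr = π²EI / L_e² = π² × 117×10⁹ × 2.053×10^-5 / 6.200² = 6.166×10^5 N
Factor of safety n = P_cr / P = 616.62 / 181 = 3.41

n ≈ 3.41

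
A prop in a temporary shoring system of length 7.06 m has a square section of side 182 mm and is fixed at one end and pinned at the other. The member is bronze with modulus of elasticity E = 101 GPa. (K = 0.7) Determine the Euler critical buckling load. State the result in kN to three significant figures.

P_cr ≈ 3730 kN

I = a⁴/12 = 182⁴/12 = 9.143×10^7 mm⁴
I = 9.143×10^7 mm⁴ = 9.143×10^-5 m⁴
Effective length L_e = K·L = 0.7 × 7.06 = 4.942 m
P_cr = π²EI / L_e² = π² × 101×10⁹ × 9.143×10^-5 / 4.942² = 3.732×10^6 N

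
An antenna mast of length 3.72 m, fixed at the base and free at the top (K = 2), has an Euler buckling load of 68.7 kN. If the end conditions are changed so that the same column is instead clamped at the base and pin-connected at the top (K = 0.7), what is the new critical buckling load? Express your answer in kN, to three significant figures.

P_cr ≈ 561 kN

P_cr ∝ 1/K², so P_cr,new = P_cr,old × (K_old/K_new)² = 68.7 × (2/0.7)²
= 68.7 × 8.163 = 561 kN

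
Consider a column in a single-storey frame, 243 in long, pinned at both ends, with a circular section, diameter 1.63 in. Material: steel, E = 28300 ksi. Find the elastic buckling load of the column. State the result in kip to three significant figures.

P_cr ≈ 1.64 kip

I = πd⁴/64 = π×1.63⁴/64 = 0.3465 in⁴
Effective length L_e = K·L = 1 × 243 = 243.0 in
P_cr = π²EI / L_e² = π² × 28300×10³ × 0.3465 / 243.0² = 1.639×10^3 lb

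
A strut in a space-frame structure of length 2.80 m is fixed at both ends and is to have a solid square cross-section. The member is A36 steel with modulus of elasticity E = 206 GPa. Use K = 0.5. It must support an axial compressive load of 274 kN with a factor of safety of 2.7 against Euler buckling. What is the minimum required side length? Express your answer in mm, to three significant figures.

a ≈ 54.1 mm

Required P_cr = n·P = 2.7 × 274 = 739.8 kN
L_e = K·L = 0.5 × 2.80 = 1.400 m
Required I = P_cr·L_e²/(π²E) = 7.398×10^5 × 1.400² / (π² × 2.06×10^11) = 7.132×10^-7 m⁴
I_req = 7.132×10^5 mm⁴
Solid square: I = a⁴/12  ⇒  a = (12I)^(1/4) = (12×7.132×10^5)^(1/4) = 54.1 mm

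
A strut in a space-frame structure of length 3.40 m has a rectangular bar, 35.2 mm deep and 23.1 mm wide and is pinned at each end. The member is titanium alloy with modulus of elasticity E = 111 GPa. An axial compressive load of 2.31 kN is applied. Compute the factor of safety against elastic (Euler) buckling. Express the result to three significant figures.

Buckling occurs about the weak axis: I_min = h·b³/12 with b = 23.1 mm (the shorter side).
I_min = 35.2×23.1³/12 = 3.616×10^4 mm⁴
I = 3.616×10^4 mm⁴ = 3.616×10^-8 m⁴
Effective length L_e = K·L = 1 × 3.40 = 3.400 m
P_cr = π²EI / L_e² = π² × 111×10⁹ × 3.616×10^-8 / 3.400² = 3.427×10^3 N
Factor of safety n = P_cr / P = 3.4266 / 2.31 = 1.48

n ≈ 1.48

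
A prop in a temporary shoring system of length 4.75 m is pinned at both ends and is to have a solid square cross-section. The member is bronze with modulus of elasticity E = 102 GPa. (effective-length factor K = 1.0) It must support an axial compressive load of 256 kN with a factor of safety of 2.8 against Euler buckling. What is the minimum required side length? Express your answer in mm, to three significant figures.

a ≈ 118 mm

Required P_cr = n·P = 2.8 × 256 = 716.8 kN
L_e = K·L = 1 × 4.75 = 4.750 m
Required I = P_cr·L_e²/(π²E) = 7.168×10^5 × 4.750² / (π² × 1.02×10^11) = 1.607×10^-5 m⁴
I_req = 1.607×10^7 mm⁴
Solid square: I = a⁴/12  ⇒  a = (12I)^(1/4) = (12×1.607×10^7)^(1/4) = 118 mm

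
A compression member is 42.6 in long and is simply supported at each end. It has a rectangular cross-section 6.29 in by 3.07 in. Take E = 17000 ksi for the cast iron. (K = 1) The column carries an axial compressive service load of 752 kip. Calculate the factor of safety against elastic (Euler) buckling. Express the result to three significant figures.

n ≈ 1.86

Buckling occurs about the weak axis: I_min = h·b³/12 with b = 3.07 in (the shorter side).
I_min = 6.29×3.07³/12 = 15.17 in⁴
Effective length L_e = K·L = 1 × 42.6 = 42.60 in
P_cr = π²EI / L_e² = π² × 17000×10³ × 15.17 / 42.60² = 1.402×10^6 lb
Factor of safety n = P_cr / P = 1402.2 / 752 = 1.86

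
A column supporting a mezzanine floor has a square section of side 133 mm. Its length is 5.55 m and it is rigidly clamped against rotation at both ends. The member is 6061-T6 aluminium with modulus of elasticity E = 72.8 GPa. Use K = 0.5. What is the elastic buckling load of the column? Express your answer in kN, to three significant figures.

P_cr ≈ 2430 kN

I = a⁴/12 = 133⁴/12 = 2.608×10^7 mm⁴
I = 2.608×10^7 mm⁴ = 2.608×10^-5 m⁴
Effective length L_e = K·L = 0.5 × 5.55 = 2.775 m
P_cr = π²EI / L_e² = π² × 72.8×10⁹ × 2.608×10^-5 / 2.775² = 2.433×10^6 N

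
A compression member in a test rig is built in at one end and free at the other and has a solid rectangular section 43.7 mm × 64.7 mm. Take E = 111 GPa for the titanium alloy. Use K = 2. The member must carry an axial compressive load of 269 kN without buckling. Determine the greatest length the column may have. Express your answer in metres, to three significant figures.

L_max ≈ 0.677 m

Buckling occurs about the weak axis: I_min = h·b³/12 with b = 43.7 mm (the shorter side).
I_min = 64.7×43.7³/12 = 4.500×10^5 mm⁴
I = 4.500×10^-7 m⁴
At the buckling limit P_cr = P = 2.690×10^5 N
From P_cr = π²EI/(K·L)²:  L = (1/K)·√(π²EI/P_cr) = (1/2)·√(π²×1.11×10^11×4.500×10^-7/2.690×10^5)
L = 0.677 m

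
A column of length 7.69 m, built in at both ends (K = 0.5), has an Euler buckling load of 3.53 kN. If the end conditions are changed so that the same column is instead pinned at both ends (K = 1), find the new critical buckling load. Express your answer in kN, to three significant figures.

P_cr ∝ 1/K², so P_cr,new = P_cr,old × (K_old/K_new)² = 3.53 × (0.5/1)²
= 3.53 × 0.2500 = 0.882 kN

P_cr ≈ 0.882 kN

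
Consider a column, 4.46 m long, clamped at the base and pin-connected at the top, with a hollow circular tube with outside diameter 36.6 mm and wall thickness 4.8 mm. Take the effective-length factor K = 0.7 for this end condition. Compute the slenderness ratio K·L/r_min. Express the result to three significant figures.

Inner diameter d_i = 36.6 − 2×4.8 = 27.00 mm
I = π(d_o⁴ − d_i⁴)/64 = π(36.6⁴ − 27.00⁴)/64 = 6.200×10^4 mm⁴
A = 479.5 mm²;  r_min = √(I/A) = √(6.200×10^4/479.5) = 11.37 mm
L_e = K·L = 0.7 × 4.46 m = 3.122 m = 3122.0 mm
λ = L_e / r_min = 3122.0 / 11.37 = 275

λ ≈ 275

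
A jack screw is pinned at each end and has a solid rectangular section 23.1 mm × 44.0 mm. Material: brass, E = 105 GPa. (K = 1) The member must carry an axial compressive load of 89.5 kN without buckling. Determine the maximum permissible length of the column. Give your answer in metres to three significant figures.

L_max ≈ 0.723 m

Buckling occurs about the weak axis: I_min = h·b³/12 with b = 23.1 mm (the shorter side).
I_min = 44.0×23.1³/12 = 4.520×10^4 mm⁴
I = 4.520×10^-8 m⁴
At the buckling limit P_cr = P = 8.950×10^4 N
From P_cr = π²EI/(K·L)²:  L = (1/K)·√(π²EI/P_cr) = (1/1)·√(π²×1.05×10^11×4.520×10^-8/8.950×10^4)
L = 0.723 m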